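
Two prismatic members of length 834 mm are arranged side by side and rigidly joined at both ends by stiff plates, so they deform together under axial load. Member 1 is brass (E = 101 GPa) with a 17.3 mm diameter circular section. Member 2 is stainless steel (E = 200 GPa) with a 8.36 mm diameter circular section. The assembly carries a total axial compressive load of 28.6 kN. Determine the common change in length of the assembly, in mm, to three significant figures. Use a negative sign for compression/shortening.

-0.687 mm

A_1 = 235.1 mm².
A_2 = 54.89 mm².
Equal strain + equilibrium ⇒ each member carries load in proportion to AE: A₁E₁ = 23740000 N, A₂E₂ = 10980000 N, ΣAE = 34720000 N.
δ = PL/ΣAE = -28600·834/34720000 = -0.687 mm.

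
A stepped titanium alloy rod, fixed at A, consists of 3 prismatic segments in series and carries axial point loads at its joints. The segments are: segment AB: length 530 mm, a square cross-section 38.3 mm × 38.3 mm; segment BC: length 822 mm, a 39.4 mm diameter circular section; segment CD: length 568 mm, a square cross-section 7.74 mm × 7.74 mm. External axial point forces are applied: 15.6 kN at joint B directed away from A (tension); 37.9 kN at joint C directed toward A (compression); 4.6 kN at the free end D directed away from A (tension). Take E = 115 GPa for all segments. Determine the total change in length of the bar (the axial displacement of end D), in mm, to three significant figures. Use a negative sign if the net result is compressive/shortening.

Internal axial forces (sectioning from the free end, tension +): N_CD = 4.6 kN, N_BC = -33.3 kN, N_AB = -17.7 kN.
A_AB = 1467 mm².
A_BC = 1219 mm².
A_CD = 59.91 mm².
δ_AB = -17700·530/(1467·115000) = -0.05561 mm
δ_BC = -33300·822/(1219·115000) = -0.1952 mm
δ_CD = 4600·568/(59.91·115000) = 0.3793 mm
δ = Σδ_i = 0.1284 mm.

0.128 mm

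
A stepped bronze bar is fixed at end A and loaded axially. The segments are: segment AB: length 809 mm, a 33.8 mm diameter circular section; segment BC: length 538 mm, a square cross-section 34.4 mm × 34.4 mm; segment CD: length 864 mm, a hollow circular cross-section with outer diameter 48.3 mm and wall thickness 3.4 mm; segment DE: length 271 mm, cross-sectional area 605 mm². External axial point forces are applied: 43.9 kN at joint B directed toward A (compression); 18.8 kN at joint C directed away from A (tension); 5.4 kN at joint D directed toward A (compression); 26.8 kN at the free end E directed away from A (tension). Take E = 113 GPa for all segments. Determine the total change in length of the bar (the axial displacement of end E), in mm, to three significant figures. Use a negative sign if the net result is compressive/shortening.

0.580 mm

Internal axial forces (sectioning from the free end, tension +): N_DE = 26.8 kN, N_CD = 21.4 kN, N_BC = 40.2 kN, N_AB = -3.7 kN.
A_AB = 897.3 mm².
A_BC = 1183 mm².
A_CD = 479.6 mm².
δ_AB = -3700·809/(897.3·113000) = -0.02952 mm
δ_BC = 40200·538/(1183·113000) = 0.1617 mm
δ_CD = 21400·864/(479.6·113000) = 0.3412 mm
δ_DE = 26800·271/(605·113000) = 0.1062 mm
δ = Σδ_i = 0.5796 mm.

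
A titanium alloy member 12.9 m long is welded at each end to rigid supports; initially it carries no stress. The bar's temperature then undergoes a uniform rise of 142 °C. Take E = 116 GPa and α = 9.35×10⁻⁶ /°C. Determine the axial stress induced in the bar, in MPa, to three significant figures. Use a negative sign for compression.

Free thermal expansion αLΔT = 9.35e-6 · 12900 · 142 = 17.13 mm.
The walls impose strain ε = −(17.13)/12900 = -1.3277e-03; σ = Eε = 116000 · -1.3277e-03 = -154 MPa.

-154 MPa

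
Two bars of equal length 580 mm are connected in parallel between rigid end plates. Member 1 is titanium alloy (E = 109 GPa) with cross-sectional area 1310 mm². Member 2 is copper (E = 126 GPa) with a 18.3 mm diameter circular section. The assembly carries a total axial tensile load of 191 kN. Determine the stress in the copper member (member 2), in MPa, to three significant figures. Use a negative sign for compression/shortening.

A_2 = 263 mm².
Equal strain + equilibrium ⇒ each member carries load in proportion to AE: A₁E₁ = 142800000 N, A₂E₂ = 33140000 N, ΣAE = 175900000 N.
σ₂ = P·E₂/ΣAE = 191000·126000/175900000 = 136.8 MPa.

137 MPa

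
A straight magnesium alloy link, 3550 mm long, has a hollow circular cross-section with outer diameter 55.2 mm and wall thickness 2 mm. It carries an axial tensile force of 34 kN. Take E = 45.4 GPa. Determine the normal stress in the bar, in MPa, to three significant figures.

A = 334.3 mm².
σ = N/A = 34000/334.3 = 101.7 MPa.

102 MPa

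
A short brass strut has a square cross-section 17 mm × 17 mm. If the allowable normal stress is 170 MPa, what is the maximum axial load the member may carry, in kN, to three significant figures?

49.1 kN

A = 289 mm².
P_max = σ_allow · A = 170 · 289 = 49130 N = 49.13 kN.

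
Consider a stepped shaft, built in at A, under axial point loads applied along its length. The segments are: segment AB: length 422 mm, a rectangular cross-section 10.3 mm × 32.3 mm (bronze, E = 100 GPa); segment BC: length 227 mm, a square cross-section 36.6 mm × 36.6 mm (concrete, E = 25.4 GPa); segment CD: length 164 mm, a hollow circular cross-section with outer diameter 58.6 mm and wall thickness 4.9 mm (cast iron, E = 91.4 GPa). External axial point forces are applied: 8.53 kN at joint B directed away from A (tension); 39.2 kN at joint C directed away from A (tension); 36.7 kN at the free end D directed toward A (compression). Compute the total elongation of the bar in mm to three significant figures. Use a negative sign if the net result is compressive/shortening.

Internal axial forces (sectioning from the free end, tension +): N_CD = -36.7 kN, N_BC = 2.5 kN, N_AB = 11.03 kN.
A_AB = 332.7 mm².
A_BC = 1340 mm².
A_CD = 826.6 mm².
δ_AB = 11030·422/(332.7·100000) = 0.1399 mm
δ_BC = 2500·227/(1340·25400) = 0.01668 mm
δ_CD = -36700·164/(826.6·91400) = -0.07966 mm
δ = Σδ_i = 0.07693 mm.

0.0769 mm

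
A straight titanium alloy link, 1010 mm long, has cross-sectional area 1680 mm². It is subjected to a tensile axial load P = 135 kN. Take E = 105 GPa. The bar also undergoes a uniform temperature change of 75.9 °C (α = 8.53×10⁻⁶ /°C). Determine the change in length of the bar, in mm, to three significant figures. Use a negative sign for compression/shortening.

1.43 mm

δ_mech = NL/(AE) = 135000·1010/(1680·105000) = 0.773 mm.
δ_thermal = αLΔT = 8.53e-6·1010·75.9 = 0.6539 mm.
δ = δ_mech + δ_thermal = 1.427 mm.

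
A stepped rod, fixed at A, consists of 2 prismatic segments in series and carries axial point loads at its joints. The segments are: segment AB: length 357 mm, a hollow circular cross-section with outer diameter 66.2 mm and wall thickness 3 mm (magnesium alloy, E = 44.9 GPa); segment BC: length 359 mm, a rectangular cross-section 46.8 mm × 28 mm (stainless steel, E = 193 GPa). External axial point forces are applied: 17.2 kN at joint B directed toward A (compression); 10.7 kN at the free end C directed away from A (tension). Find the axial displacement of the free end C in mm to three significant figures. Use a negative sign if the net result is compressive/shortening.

Internal axial forces (sectioning from the free end, tension +): N_BC = 10.7 kN, N_AB = -6.5 kN.
A_AB = 595.6 mm².
A_BC = 1310 mm².
δ_AB = -6500·357/(595.6·44900) = -0.08677 mm
δ_BC = 10700·359/(1310·193000) = 0.01519 mm
δ = Σδ_i = -0.07158 mm.

-0.0716 mm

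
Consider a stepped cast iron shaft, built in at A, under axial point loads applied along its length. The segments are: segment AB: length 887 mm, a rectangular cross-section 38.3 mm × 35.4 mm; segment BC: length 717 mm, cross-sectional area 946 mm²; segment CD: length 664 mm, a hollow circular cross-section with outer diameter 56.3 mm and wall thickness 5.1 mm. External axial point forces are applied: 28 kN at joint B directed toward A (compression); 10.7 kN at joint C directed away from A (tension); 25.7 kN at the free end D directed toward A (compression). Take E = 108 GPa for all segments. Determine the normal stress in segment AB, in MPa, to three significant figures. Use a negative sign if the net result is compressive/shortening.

Internal axial forces (sectioning from the free end, tension +): N_CD = -25.7 kN, N_BC = -15 kN, N_AB = -43 kN.
A_AB = 1356 mm².
σ_AB = N_AB/A_AB = -43000/1356 = -31.72 MPa.

-31.7 MPa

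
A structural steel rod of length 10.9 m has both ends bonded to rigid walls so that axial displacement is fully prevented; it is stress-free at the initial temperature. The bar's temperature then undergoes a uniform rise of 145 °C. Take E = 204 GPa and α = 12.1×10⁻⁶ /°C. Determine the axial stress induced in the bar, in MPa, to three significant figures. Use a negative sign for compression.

Free thermal expansion αLΔT = 12.1e-6 · 10900 · 145 = 19.12 mm.
The walls impose strain ε = −(19.12)/10900 = -1.7545e-03; σ = Eε = 204000 · -1.7545e-03 = -357.9 MPa.

-358 MPa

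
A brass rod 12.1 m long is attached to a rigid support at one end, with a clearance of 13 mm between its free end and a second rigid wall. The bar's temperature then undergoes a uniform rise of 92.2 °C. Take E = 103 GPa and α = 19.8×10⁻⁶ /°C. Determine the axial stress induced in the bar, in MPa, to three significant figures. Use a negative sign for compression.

Free thermal expansion αLΔT = 19.8e-6 · 12100 · 92.2 = 22.09 mm.
The walls engage after the gap closes; constrained expansion = 22.09 − 13 = 9.089 mm.
The walls impose strain ε = −(9.089)/12100 = -7.5118e-04; σ = Eε = 103000 · -7.5118e-04 = -77.37 MPa.

-77.4 MPa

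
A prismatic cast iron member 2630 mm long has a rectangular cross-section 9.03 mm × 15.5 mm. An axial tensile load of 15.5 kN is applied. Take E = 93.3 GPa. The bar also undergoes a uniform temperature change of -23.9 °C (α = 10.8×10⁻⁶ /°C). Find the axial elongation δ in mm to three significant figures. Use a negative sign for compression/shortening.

2.44 mm

A = 140 mm².
δ_mech = NL/(AE) = 15500·2630/(140·93300) = 3.122 mm.
δ_thermal = αLΔT = 10.8e-6·2630·-23.9 = -0.6789 mm.
δ = δ_mech + δ_thermal = 2.443 mm.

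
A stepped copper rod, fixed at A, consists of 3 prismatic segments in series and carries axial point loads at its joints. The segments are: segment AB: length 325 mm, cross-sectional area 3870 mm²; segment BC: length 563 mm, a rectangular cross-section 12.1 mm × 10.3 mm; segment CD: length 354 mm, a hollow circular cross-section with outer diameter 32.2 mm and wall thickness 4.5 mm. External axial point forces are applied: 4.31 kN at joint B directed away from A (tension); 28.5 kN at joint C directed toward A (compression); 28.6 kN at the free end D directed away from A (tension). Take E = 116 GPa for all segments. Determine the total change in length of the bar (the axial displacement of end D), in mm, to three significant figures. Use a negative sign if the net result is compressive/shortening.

0.230 mm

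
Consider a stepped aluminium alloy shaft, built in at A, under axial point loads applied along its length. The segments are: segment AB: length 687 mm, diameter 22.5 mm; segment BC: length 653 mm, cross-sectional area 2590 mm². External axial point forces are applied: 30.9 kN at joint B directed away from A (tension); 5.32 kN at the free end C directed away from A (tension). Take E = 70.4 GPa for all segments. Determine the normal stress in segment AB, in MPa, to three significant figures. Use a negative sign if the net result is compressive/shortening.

91.1 MPa

Internal axial forces (sectioning from the free end, tension +): N_BC = 5.32 kN, N_AB = 36.22 kN.
A_AB = 397.6 mm².
σ_AB = N_AB/A_AB = 36220/397.6 = 91.09 MPa.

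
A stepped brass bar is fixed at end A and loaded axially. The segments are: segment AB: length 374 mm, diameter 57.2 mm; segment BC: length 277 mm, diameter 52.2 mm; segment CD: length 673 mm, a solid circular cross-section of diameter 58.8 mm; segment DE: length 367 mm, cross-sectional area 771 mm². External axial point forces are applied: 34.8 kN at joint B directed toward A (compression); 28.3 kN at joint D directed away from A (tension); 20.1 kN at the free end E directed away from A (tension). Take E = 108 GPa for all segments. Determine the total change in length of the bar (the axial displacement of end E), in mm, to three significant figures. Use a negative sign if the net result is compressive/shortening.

0.276 mm

Internal axial forces (sectioning from the free end, tension +): N_DE = 20.1 kN, N_CD = 48.4 kN, N_BC = 48.4 kN, N_AB = 13.6 kN.
A_AB = 2570 mm².
A_BC = 2140 mm².
A_CD = 2715 mm².
δ_AB = 13600·374/(2570·108000) = 0.01833 mm
δ_BC = 48400·277/(2140·108000) = 0.05801 mm
δ_CD = 48400·673/(2715·108000) = 0.1111 mm
δ_DE = 20100·367/(771·108000) = 0.08859 mm
δ = Σδ_i = 0.276 mm.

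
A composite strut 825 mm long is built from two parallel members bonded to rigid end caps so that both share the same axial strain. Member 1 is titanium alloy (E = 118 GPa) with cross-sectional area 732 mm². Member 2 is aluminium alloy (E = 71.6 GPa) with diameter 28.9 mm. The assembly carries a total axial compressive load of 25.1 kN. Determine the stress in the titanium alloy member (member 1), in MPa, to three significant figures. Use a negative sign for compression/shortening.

-22.2 MPa

A_2 = 656 mm².
Equal strain + equilibrium ⇒ each member carries load in proportion to AE: A₁E₁ = 86380000 N, A₂E₂ = 46970000 N, ΣAE = 133300000 N.
σ₁ = P·E₁/ΣAE = -25100·118000/133300000 = -22.21 MPa.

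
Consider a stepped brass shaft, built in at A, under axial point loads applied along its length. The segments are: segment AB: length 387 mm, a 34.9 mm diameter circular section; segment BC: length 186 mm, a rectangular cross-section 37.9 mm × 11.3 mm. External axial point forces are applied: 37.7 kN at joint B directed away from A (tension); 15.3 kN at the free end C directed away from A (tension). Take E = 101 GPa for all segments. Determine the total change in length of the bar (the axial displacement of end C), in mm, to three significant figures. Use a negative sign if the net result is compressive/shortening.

0.278 mm

Internal axial forces (sectioning from the free end, tension +): N_BC = 15.3 kN, N_AB = 53 kN.
A_AB = 956.6 mm².
A_BC = 428.3 mm².
δ_AB = 53000·387/(956.6·101000) = 0.2123 mm
δ_BC = 15300·186/(428.3·101000) = 0.06579 mm
δ = Σδ_i = 0.2781 mm.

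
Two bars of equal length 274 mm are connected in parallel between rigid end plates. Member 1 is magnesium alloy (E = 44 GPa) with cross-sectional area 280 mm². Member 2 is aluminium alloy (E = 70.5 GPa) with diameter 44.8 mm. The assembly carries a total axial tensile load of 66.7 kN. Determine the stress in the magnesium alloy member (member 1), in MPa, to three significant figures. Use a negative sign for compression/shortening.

A_2 = 1576 mm².
Equal strain + equilibrium ⇒ each member carries load in proportion to AE: A₁E₁ = 12320000 N, A₂E₂ = 111100000 N, ΣAE = 123500000 N.
σ₁ = P·E₁/ΣAE = 66700·44000/123500000 = 23.77 MPa.

23.8 MPa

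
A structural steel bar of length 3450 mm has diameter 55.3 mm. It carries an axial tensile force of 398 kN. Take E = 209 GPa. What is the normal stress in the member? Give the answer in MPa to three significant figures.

A = 2402 mm².
σ = N/A = 398000/2402 = 165.7 MPa.

166 MPa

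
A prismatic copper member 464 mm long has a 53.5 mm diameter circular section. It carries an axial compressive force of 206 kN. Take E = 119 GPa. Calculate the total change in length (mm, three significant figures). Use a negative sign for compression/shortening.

A = 2248 mm².
δ_mech = NL/(AE) = -206000·464/(2248·119000) = -0.3573 mm.

-0.357 mm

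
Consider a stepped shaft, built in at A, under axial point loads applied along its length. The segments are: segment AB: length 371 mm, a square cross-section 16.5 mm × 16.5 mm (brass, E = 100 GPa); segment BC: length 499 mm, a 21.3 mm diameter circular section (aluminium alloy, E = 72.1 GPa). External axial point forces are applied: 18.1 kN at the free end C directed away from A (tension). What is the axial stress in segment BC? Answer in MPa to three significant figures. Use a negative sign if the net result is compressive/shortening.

50.8 MPa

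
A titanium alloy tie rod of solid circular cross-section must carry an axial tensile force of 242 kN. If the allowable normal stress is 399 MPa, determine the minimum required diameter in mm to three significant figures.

Required area A ≥ P/σ_allow = 242000/399 = 606.5 mm².
For a solid circular section, d ≥ √(4A/π) = 27.79 mm.

27.8 mm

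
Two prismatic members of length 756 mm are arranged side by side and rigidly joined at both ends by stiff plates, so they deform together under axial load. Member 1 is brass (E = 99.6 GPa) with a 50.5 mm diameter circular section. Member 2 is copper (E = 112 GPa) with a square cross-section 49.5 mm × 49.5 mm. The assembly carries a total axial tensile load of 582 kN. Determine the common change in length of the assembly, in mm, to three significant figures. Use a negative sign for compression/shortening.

0.928 mm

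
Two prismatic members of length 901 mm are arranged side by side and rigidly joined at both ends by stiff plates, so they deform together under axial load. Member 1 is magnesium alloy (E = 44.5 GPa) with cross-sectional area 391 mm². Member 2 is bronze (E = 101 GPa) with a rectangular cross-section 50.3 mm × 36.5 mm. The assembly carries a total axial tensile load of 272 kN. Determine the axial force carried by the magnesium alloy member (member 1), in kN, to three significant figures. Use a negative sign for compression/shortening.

A_2 = 1836 mm².
Equal strain + equilibrium ⇒ each member carries load in proportion to AE: A₁E₁ = 17400000 N, A₂E₂ = 185400000 N, ΣAE = 202800000 N.
F₁ = P·A₁E₁/ΣAE = 272000·17400000/202800000 = 23330 N.

23.3 kN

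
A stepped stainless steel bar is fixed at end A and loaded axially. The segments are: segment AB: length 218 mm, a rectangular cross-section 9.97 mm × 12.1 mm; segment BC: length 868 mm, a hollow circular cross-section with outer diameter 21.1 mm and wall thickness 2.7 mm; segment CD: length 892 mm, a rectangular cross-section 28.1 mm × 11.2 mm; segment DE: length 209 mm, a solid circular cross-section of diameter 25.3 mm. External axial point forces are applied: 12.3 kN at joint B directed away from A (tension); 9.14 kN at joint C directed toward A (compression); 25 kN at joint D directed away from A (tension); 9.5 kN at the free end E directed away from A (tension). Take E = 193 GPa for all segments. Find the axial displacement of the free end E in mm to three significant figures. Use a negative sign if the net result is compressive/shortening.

1.61 mm

Internal axial forces (sectioning from the free end, tension +): N_DE = 9.5 kN, N_CD = 34.5 kN, N_BC = 25.36 kN, N_AB = 37.66 kN.
A_AB = 120.6 mm².
A_BC = 156.1 mm².
A_CD = 314.7 mm².
A_DE = 502.7 mm².
δ_AB = 37660·218/(120.6·193000) = 0.3526 mm
δ_BC = 25360·868/(156.1·193000) = 0.7308 mm
δ_CD = 34500·892/(314.7·193000) = 0.5066 mm
δ_DE = 9500·209/(502.7·193000) = 0.02046 mm
δ = Σδ_i = 1.61 mm.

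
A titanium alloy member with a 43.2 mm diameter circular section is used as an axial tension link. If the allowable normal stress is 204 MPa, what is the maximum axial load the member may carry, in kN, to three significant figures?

299 kN

A = 1466 mm².
P_max = σ_allow · A = 204 · 1466 = 299000 N = 299 kN.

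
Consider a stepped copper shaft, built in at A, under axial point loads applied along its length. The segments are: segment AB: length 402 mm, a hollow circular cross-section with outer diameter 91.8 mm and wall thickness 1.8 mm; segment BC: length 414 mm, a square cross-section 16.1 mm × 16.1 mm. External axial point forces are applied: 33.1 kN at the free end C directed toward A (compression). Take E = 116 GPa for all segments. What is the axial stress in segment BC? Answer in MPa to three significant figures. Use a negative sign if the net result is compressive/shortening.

-128 MPa

Internal axial forces (sectioning from the free end, tension +): N_BC = -33.1 kN, N_AB = -33.1 kN.
A_BC = 259.2 mm².
σ_BC = N_BC/A_BC = -33100/259.2 = -127.7 MPa.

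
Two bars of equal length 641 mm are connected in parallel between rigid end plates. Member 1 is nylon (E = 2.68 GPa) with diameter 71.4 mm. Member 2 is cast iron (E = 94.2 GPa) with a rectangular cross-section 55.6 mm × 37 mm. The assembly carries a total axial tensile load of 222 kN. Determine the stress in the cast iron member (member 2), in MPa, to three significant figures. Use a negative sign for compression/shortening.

A_1 = 4004 mm².
A_2 = 2057 mm².
Equal strain + equilibrium ⇒ each member carries load in proportion to AE: A₁E₁ = 10730000 N, A₂E₂ = 193800000 N, ΣAE = 204500000 N.
σ₂ = P·E₂/ΣAE = 222000·94200/204500000 = 102.3 MPa.

102 MPa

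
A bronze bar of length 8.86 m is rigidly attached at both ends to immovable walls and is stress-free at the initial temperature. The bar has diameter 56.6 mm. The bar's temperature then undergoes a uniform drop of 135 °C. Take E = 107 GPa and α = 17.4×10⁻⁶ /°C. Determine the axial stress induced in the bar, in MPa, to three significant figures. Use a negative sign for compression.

251 MPa

Free thermal expansion αLΔT = 17.4e-6 · 8860 · -135 = -20.81 mm.
The walls impose strain ε = −(-20.81)/8860 = 2.3490e-03; σ = Eε = 107000 · 2.3490e-03 = 251.3 MPa.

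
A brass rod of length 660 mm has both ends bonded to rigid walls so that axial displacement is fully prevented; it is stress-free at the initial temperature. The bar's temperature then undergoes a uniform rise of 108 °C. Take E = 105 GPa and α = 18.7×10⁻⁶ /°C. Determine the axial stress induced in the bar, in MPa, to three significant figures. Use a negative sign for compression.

Free thermal expansion αLΔT = 18.7e-6 · 660 · 108 = 1.333 mm.
The walls impose strain ε = −(1.333)/660 = -2.0196e-03; σ = Eε = 105000 · -2.0196e-03 = -212.1 MPa.

-212 MPa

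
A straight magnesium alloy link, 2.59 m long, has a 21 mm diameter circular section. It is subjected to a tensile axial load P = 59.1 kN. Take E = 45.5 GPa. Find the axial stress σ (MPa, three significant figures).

A = 346.4 mm².
σ = N/A = 59100/346.4 = 170.6 MPa.

171 MPa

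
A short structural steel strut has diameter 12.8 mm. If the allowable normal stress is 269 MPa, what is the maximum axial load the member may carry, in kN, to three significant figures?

34.6 kN

A = 128.7 mm².
P_max = σ_allow · A = 269 · 128.7 = 34610 N = 34.61 kN.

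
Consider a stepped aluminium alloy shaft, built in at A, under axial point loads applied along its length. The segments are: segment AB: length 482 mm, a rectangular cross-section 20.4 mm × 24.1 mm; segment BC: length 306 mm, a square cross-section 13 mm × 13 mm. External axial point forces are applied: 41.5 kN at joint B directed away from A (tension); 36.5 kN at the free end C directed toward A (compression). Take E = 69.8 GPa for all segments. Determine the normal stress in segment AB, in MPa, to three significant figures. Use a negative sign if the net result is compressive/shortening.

Internal axial forces (sectioning from the free end, tension +): N_BC = -36.5 kN, N_AB = 5 kN.
A_AB = 491.6 mm².
σ_AB = N_AB/A_AB = 5000/491.6 = 10.17 MPa.

10.2 MPa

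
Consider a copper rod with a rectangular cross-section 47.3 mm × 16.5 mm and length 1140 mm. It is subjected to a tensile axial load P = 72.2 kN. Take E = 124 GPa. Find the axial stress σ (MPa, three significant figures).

A = 780.4 mm².
σ = N/A = 72200/780.4 = 92.51 MPa.

92.5 MPa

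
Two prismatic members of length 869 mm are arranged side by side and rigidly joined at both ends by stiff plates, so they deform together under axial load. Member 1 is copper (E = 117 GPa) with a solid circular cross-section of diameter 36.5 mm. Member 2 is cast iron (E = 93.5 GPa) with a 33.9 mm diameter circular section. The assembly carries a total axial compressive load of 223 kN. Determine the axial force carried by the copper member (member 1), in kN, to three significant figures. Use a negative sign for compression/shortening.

-132 kN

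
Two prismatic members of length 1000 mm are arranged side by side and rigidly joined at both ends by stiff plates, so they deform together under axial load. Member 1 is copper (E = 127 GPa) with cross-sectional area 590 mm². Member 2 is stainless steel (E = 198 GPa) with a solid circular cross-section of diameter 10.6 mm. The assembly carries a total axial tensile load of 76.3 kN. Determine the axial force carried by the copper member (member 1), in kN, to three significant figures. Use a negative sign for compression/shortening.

A_2 = 88.25 mm².
Equal strain + equilibrium ⇒ each member carries load in proportion to AE: A₁E₁ = 74930000 N, A₂E₂ = 17470000 N, ΣAE = 92400000 N.
F₁ = P·A₁E₁/ΣAE = 76300·74930000/92400000 = 61870 N.

61.9 kN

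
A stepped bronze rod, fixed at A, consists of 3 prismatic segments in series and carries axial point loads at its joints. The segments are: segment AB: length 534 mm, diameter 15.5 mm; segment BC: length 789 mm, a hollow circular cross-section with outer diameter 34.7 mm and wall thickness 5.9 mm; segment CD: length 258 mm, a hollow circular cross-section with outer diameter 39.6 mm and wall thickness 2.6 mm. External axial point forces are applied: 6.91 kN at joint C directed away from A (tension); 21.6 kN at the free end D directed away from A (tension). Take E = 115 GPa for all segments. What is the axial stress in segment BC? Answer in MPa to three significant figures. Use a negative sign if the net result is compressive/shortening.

Internal axial forces (sectioning from the free end, tension +): N_CD = 21.6 kN, N_BC = 28.51 kN, N_AB = 28.51 kN.
A_BC = 533.8 mm².
σ_BC = N_BC/A_BC = 28510/533.8 = 53.41 MPa.

53.4 MPa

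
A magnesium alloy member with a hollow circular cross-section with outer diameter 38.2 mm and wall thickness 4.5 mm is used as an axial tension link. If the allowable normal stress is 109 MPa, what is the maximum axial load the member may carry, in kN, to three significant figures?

51.9 kN

A = 476.4 mm².
P_max = σ_allow · A = 109 · 476.4 = 51930 N = 51.93 kN.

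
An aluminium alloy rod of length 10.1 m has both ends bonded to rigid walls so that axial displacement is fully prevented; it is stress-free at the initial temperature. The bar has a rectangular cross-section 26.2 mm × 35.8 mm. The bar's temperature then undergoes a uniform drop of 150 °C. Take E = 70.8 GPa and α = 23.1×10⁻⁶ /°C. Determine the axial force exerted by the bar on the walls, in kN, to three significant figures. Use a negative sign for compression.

Free thermal expansion αLΔT = 23.1e-6 · 10100 · -150 = -35 mm.
The walls impose strain ε = −(-35)/10100 = 3.4650e-03; σ = Eε = 70800 · 3.4650e-03 = 245.3 MPa.
Wall reaction R = σ·A = 245.3·938 = 230100 N = 230.1 kN.

230 kN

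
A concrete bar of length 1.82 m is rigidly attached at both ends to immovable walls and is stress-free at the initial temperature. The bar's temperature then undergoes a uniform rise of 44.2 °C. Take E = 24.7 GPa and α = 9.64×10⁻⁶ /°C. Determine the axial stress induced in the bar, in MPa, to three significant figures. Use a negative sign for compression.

Free thermal expansion αLΔT = 9.64e-6 · 1820 · 44.2 = 0.7755 mm.
The walls impose strain ε = −(0.7755)/1820 = -4.2609e-04; σ = Eε = 24700 · -4.2609e-04 = -10.52 MPa.

-10.5 MPa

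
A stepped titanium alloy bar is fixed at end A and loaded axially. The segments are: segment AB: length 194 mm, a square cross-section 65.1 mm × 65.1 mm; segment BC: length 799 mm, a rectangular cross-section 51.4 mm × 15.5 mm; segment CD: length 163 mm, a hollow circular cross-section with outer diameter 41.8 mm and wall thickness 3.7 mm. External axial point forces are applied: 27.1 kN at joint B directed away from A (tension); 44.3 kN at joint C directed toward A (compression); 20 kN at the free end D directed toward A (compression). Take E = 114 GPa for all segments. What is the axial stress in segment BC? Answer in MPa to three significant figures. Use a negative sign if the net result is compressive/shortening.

-80.7 MPa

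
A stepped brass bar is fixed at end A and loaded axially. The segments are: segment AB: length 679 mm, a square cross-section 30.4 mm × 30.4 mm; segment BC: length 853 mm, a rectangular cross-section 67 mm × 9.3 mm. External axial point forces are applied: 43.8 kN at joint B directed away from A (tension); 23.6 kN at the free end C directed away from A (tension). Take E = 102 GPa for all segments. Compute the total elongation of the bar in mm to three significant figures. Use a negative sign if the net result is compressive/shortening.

Internal axial forces (sectioning from the free end, tension +): N_BC = 23.6 kN, N_AB = 67.4 kN.
A_AB = 924.2 mm².
A_BC = 623.1 mm².
δ_AB = 67400·679/(924.2·102000) = 0.4855 mm
δ_BC = 23600·853/(623.1·102000) = 0.3167 mm
δ = Σδ_i = 0.8022 mm.

0.802 mm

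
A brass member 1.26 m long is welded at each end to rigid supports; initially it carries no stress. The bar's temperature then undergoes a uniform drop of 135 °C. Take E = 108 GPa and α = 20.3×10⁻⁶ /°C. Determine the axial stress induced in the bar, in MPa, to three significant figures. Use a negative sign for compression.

296 MPa

Free thermal expansion αLΔT = 20.3e-6 · 1260 · -135 = -3.453 mm.
The walls impose strain ε = −(-3.453)/1260 = 2.7405e-03; σ = Eε = 108000 · 2.7405e-03 = 296 MPa.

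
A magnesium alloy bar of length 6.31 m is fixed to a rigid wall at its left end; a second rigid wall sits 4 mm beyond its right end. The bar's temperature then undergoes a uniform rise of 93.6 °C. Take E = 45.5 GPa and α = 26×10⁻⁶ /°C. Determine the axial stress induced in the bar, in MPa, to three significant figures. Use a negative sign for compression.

-81.9 MPa

Free thermal expansion αLΔT = 26e-6 · 6310 · 93.6 = 15.36 mm.
The walls engage after the gap closes; constrained expansion = 15.36 − 4 = 11.36 mm.
The walls impose strain ε = −(11.36)/6310 = -1.7997e-03; σ = Eε = 45500 · -1.7997e-03 = -81.89 MPa.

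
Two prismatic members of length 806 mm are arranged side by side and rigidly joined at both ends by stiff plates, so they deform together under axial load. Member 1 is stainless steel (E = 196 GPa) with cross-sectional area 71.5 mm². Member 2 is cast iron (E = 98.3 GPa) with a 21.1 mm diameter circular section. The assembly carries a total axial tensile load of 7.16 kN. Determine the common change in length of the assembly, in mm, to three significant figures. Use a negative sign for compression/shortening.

0.119 mm

A_2 = 349.7 mm².
Equal strain + equilibrium ⇒ each member carries load in proportion to AE: A₁E₁ = 14010000 N, A₂E₂ = 34370000 N, ΣAE = 48390000 N.
δ = PL/ΣAE = 7160·806/48390000 = 0.1193 mm.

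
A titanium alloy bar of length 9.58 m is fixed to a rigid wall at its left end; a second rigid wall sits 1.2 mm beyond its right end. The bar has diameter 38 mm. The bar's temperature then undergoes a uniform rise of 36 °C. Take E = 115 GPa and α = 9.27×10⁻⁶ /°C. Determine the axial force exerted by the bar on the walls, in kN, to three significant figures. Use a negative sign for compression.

Free thermal expansion αLΔT = 9.27e-6 · 9580 · 36 = 3.197 mm.
The walls engage after the gap closes; constrained expansion = 3.197 − 1.2 = 1.997 mm.
The walls impose strain ε = −(1.997)/9580 = -2.0846e-04; σ = Eε = 115000 · -2.0846e-04 = -23.97 MPa.
Wall reaction R = σ·A = -23.97·1134 = -27190 N = -27.19 kN.

-27.2 kN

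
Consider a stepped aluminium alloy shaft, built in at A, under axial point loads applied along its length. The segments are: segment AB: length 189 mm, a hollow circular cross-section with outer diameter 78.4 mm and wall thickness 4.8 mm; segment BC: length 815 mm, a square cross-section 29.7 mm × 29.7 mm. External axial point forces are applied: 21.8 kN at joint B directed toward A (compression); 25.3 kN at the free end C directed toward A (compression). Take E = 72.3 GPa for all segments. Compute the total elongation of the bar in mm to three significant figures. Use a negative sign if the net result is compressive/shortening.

-0.434 mm

Internal axial forces (sectioning from the free end, tension +): N_BC = -25.3 kN, N_AB = -47.1 kN.
A_AB = 1110 mm².
A_BC = 882.1 mm².
δ_AB = -47100·189/(1110·72300) = -0.1109 mm
δ_BC = -25300·815/(882.1·72300) = -0.3233 mm
δ = Σδ_i = -0.4343 mm.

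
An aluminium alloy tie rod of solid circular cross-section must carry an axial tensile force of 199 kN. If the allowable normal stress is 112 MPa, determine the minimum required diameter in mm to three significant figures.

47.6 mm

Required area A ≥ P/σ_allow = 199000/112 = 1777 mm².
For a solid circular section, d ≥ √(4A/π) = 47.56 mm.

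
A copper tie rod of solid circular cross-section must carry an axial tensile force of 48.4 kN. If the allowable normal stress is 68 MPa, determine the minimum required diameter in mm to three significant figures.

Required area A ≥ P/σ_allow = 48400/68 = 711.8 mm².
For a solid circular section, d ≥ √(4A/π) = 30.1 mm.

30.1 mm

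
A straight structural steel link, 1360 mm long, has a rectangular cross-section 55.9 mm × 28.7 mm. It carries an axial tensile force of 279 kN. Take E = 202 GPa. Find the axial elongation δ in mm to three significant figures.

A = 1604 mm².
δ_mech = NL/(AE) = 279000·1360/(1604·202000) = 1.171 mm.

1.17 mm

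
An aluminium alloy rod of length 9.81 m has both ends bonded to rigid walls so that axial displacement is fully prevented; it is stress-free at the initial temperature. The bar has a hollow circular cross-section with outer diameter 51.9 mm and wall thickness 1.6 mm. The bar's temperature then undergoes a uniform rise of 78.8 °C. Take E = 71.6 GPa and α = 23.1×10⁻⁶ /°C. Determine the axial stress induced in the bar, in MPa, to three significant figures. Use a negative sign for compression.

Free thermal expansion αLΔT = 23.1e-6 · 9810 · 78.8 = 17.86 mm.
The walls impose strain ε = −(17.86)/9810 = -1.8203e-03; σ = Eε = 71600 · -1.8203e-03 = -130.3 MPa.

-130 MPa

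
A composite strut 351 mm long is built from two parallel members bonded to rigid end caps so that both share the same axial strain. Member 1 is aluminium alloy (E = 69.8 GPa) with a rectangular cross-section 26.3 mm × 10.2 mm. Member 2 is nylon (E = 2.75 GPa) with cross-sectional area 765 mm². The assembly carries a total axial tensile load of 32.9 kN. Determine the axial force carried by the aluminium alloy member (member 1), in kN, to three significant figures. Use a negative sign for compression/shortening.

A_1 = 268.3 mm².
Equal strain + equilibrium ⇒ each member carries load in proportion to AE: A₁E₁ = 18720000 N, A₂E₂ = 2104000 N, ΣAE = 20830000 N.
F₁ = P·A₁E₁/ΣAE = 32900·18720000/20830000 = 29580 N.

29.6 kN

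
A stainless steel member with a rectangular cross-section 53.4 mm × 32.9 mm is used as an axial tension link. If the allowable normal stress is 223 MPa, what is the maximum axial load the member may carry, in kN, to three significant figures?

A = 1757 mm².
P_max = σ_allow · A = 223 · 1757 = 391800 N = 391.8 kN.

392 kN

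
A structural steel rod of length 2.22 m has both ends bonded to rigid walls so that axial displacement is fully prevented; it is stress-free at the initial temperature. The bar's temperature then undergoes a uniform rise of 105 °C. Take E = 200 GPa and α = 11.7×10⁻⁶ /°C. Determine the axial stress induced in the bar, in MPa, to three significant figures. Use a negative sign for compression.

Free thermal expansion αLΔT = 11.7e-6 · 2220 · 105 = 2.727 mm.
The walls impose strain ε = −(2.727)/2220 = -1.2285e-03; σ = Eε = 200000 · -1.2285e-03 = -245.7 MPa.

-246 MPa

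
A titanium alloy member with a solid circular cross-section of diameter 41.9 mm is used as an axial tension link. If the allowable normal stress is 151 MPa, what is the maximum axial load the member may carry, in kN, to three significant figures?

208 kN

A = 1379 mm².
P_max = σ_allow · A = 151 · 1379 = 208200 N = 208.2 kN.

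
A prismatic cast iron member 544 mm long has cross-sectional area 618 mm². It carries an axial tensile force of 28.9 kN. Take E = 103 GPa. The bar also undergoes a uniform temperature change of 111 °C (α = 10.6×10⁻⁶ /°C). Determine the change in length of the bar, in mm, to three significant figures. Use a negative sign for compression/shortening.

δ_mech = NL/(AE) = 28900·544/(618·103000) = 0.247 mm.
δ_thermal = αLΔT = 10.6e-6·544·111 = 0.6401 mm.
δ = δ_mech + δ_thermal = 0.8871 mm.

0.887 mm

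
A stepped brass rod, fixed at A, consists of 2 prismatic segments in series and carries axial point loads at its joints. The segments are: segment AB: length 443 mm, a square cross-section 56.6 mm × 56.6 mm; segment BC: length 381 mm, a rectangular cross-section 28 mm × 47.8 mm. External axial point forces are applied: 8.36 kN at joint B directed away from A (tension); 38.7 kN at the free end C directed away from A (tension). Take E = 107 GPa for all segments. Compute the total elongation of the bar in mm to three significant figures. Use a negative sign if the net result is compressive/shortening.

0.164 mm

Internal axial forces (sectioning from the free end, tension +): N_BC = 38.7 kN, N_AB = 47.06 kN.
A_AB = 3204 mm².
A_BC = 1338 mm².
δ_AB = 47060·443/(3204·107000) = 0.06082 mm
δ_BC = 38700·381/(1338·107000) = 0.103 mm
δ = Σδ_i = 0.1638 mm.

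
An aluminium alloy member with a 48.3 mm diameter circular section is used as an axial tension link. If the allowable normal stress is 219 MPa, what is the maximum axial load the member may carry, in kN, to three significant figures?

A = 1832 mm².
P_max = σ_allow · A = 219 · 1832 = 401300 N = 401.3 kN.

401 kN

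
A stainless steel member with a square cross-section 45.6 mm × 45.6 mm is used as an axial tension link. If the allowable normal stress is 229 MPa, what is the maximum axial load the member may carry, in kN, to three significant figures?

A = 2079 mm².
P_max = σ_allow · A = 229 · 2079 = 476200 N = 476.2 kN.

476 kN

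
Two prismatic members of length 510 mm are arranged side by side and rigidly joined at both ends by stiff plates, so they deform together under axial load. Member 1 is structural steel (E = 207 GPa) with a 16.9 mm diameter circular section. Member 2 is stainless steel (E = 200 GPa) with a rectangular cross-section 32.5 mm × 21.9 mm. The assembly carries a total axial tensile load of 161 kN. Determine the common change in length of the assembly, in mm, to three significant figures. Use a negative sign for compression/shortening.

0.435 mm

A_1 = 224.3 mm².
A_2 = 711.8 mm².
Equal strain + equilibrium ⇒ each member carries load in proportion to AE: A₁E₁ = 46430000 N, A₂E₂ = 142400000 N, ΣAE = 188800000 N.
δ = PL/ΣAE = 161000·510/188800000 = 0.4349 mm.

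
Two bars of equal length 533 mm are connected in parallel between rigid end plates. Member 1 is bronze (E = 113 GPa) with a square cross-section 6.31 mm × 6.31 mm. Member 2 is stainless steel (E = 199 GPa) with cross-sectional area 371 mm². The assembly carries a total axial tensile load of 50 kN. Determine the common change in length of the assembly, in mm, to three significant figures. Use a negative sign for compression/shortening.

0.340 mm

A_1 = 39.82 mm².
Equal strain + equilibrium ⇒ each member carries load in proportion to AE: A₁E₁ = 4499000 N, A₂E₂ = 73830000 N, ΣAE = 78330000 N.
δ = PL/ΣAE = 50000·533/78330000 = 0.3402 mm.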